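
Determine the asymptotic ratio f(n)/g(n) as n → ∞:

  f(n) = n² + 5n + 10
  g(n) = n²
1

Since n² + 5n + 10 and n² have the same growth rate (O(n²)),
the ratio converges to a constant: 1.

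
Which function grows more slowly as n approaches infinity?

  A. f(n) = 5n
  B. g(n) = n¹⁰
A

f(n) = 5n is O(n), while g(n) = n¹⁰ is O(n¹⁰).
Since O(n) grows slower than O(n¹⁰), f(n) is dominated.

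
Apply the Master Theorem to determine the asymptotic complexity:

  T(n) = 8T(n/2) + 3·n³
Θ(n³ log n)

Master Theorem: a = 8, b = 2, f(n) = 3·n³.
Compute the critical exponent d = log₂(8) = 3.
Compare f(n) = Θ(n³) against n^d:
  k = 3 = d, so f(n) = Θ(n^d) — Case 2.
  Work is balanced across levels: T(n) = Θ(n^d log n) = Θ(n³ log n).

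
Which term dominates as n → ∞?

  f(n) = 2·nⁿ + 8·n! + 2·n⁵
2·nⁿ

Looking at each term:
  - 2·nⁿ is O(nⁿ)
  - 8·n! is O(n!)
  - 2·n⁵ is O(n⁵)

The term 2·nⁿ (O(nⁿ)) grows fastest and dominates all others.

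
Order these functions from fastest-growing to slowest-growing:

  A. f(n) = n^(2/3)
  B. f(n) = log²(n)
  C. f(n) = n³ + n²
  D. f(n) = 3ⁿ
D > C > A > B

Comparing growth rates:
D = 3ⁿ is O(3ⁿ)
C = n³ + n² is O(n³)
A = n^(2/3) is O(n^(2/3))
B = log²(n) is O(log² n)

Therefore, the order from fastest to slowest is: D > C > A > B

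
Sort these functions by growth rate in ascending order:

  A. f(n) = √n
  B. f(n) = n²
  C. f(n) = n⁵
A < B < C

Comparing growth rates:
A = √n is O(√n)
B = n² is O(n²)
C = n⁵ is O(n⁵)

Therefore, the order from slowest to fastest is: A < B < C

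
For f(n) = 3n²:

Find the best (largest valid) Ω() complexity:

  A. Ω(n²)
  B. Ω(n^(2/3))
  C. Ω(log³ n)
A

f(n) = 3n² is Ω(n²).
All listed options are valid Big-Ω bounds (lower bounds),
but Ω(n²) is the tightest (largest valid bound).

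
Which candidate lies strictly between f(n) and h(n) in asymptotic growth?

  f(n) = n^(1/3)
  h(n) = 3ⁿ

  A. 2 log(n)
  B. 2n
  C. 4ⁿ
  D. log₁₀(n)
B

We need g(n) with n^(1/3) = o(g(n)) and g(n) = o(3ⁿ), i.e. O(n^(1/3)) ≺ g ≺ O(3ⁿ).
Check each option:
  A. 2 log(n) — O(log n) does not grow strictly faster than f(n)
  B. 2n — O(n) is strictly between O(n^(1/3)) and O(3ⁿ) ✓
  C. 4ⁿ — O(4ⁿ) does not grow strictly slower than h(n)
  D. log₁₀(n) — O(log n) does not grow strictly faster than f(n)

Only option B (2n) lies strictly between.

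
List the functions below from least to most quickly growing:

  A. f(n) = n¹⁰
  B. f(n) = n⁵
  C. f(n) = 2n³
C < B < A

Comparing growth rates:
C = 2n³ is O(n³)
B = n⁵ is O(n⁵)
A = n¹⁰ is O(n¹⁰)

Therefore, the order from slowest to fastest is: C < B < A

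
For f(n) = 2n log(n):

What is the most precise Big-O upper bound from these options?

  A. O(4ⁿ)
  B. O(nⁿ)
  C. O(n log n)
C

f(n) = 2n log(n) is O(n log n).
All listed options are valid Big-O bounds (upper bounds),
but O(n log n) is the tightest (smallest valid bound).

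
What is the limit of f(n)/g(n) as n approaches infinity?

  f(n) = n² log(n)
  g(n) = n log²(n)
∞

Since n² log(n) (O(n² log n)) grows faster than n log²(n) (O(n log² n)),
the ratio f(n)/g(n) → ∞ as n → ∞.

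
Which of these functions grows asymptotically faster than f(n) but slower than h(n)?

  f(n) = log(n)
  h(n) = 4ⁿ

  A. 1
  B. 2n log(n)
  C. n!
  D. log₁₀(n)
B

We need g(n) with log(n) = o(g(n)) and g(n) = o(4ⁿ), i.e. O(log n) ≺ g ≺ O(4ⁿ).
Check each option:
  A. 1 — O(1) does not grow strictly faster than f(n)
  B. 2n log(n) — O(n log n) is strictly between O(log n) and O(4ⁿ) ✓
  C. n! — O(n!) does not grow strictly slower than h(n)
  D. log₁₀(n) — O(log n) does not grow strictly faster than f(n)

Only option B (2n log(n)) lies strictly between.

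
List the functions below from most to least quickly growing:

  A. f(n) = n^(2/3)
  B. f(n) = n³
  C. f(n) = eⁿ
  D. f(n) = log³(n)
C > B > A > D

Comparing growth rates:
C = eⁿ is O(eⁿ)
B = n³ is O(n³)
A = n^(2/3) is O(n^(2/3))
D = log³(n) is O(log³ n)

Therefore, the order from fastest to slowest is: C > B > A > D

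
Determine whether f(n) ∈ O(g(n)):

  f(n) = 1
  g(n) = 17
True

f(n) = 1 and g(n) = 17 are both O(1).
Big-O permits equal growth rates (f ≤ c·g for some c), so f(n) = O(g(n)) is true.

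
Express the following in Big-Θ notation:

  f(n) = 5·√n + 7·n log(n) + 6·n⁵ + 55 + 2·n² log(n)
Θ(n⁵)

Order the terms by growth rate: 55 ≺ 5·√n ≺ 7·n log(n) ≺ 2·n² log(n) ≺ 6·n⁵.
The fastest-growing term 6·n⁵ dominates as n → ∞; dropping its constant factor gives Θ(n⁵).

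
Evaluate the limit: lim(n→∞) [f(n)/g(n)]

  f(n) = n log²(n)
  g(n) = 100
∞

Since n log²(n) (O(n log² n)) grows faster than 100 (O(1)),
the ratio f(n)/g(n) → ∞ as n → ∞.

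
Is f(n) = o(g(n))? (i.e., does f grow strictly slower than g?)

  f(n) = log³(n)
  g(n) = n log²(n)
True

f(n) = log³(n) is O(log³ n), and g(n) = n log²(n) is O(n log² n).
Since O(log³ n) grows strictly slower than O(n log² n), f(n) = o(g(n)) is true.
This means lim(n→∞) f(n)/g(n) = 0.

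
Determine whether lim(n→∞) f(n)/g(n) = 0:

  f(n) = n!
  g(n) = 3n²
False

f(n) = n! is O(n!), and g(n) = 3n² is O(n²).
Since O(n!) grows faster than or equal to O(n²), f(n) = o(g(n)) is false.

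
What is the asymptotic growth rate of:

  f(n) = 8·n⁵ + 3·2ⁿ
Θ(2ⁿ)

Order the terms by growth rate: 8·n⁵ ≺ 3·2ⁿ.
The fastest-growing term 3·2ⁿ dominates as n → ∞; dropping its constant factor gives Θ(2ⁿ).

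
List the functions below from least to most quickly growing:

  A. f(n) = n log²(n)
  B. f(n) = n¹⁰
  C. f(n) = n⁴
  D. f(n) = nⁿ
A < C < B < D

Comparing growth rates:
A = n log²(n) is O(n log² n)
C = n⁴ is O(n⁴)
B = n¹⁰ is O(n¹⁰)
D = nⁿ is O(nⁿ)

Therefore, the order from slowest to fastest is: A < C < B < D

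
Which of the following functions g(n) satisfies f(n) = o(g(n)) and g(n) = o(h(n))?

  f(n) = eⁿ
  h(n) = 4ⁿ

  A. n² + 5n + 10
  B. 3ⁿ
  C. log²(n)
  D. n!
B

We need g(n) with eⁿ = o(g(n)) and g(n) = o(4ⁿ), i.e. O(eⁿ) ≺ g ≺ O(4ⁿ).
Check each option:
  A. n² + 5n + 10 — O(n²) does not grow strictly faster than f(n)
  B. 3ⁿ — O(3ⁿ) is strictly between O(eⁿ) and O(4ⁿ) ✓
  C. log²(n) — O(log² n) does not grow strictly faster than f(n)
  D. n! — O(n!) does not grow strictly slower than h(n)

Only option B (3ⁿ) lies strictly between.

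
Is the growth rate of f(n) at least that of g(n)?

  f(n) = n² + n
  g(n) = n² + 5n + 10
True

f(n) = n² + n and g(n) = n² + 5n + 10 are both O(n²).
Big-Ω permits equal growth rates (f ≥ c·g for some c > 0), so f(n) = Ω(g(n)) is true.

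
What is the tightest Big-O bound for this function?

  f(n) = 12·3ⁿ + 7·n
O(3ⁿ)

The dominant term in 12·3ⁿ + 7·n is 12·3ⁿ, which is Θ(3ⁿ).
Lower-order terms (7·n) are asymptotically negligible.
Constants are absorbed, so the tightest bound is O(3ⁿ).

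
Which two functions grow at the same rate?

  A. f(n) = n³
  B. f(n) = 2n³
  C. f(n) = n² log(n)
A and B

Examining each function:
  A. n³ is O(n³)
  B. 2n³ is O(n³)
  C. n² log(n) is O(n² log n)

Functions A and B both have the same complexity class.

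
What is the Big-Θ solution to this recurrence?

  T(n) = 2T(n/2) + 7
Θ(n)

Master Theorem: a = 2, b = 2, f(n) = 7.
Compute the critical exponent d = log₂(2) = 1.
Compare f(n) = Θ(1) against n^d:
  k = 0 < d = 1, so f(n) = O(n^(d-ε)) — Case 1.
  The recursion cost dominates: T(n) = Θ(n^d) = Θ(n).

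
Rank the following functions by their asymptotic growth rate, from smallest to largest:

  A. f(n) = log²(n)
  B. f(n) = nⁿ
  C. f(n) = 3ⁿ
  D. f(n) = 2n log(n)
A < D < C < B

Comparing growth rates:
A = log²(n) is O(log² n)
D = 2n log(n) is O(n log n)
C = 3ⁿ is O(3ⁿ)
B = nⁿ is O(nⁿ)

Therefore, the order from slowest to fastest is: A < D < C < B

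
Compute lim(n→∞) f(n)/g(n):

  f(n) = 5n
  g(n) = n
5

Since 5n and n have the same growth rate (O(n)),
the ratio converges to a constant: 5.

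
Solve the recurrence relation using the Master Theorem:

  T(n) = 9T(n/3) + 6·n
Θ(n²)

Master Theorem: a = 9, b = 3, f(n) = 6·n.
Compute the critical exponent d = log₃(9) = 2.
Compare f(n) = Θ(n) against n^d:
  k = 1 < d = 2, so f(n) = O(n^(d-ε)) — Case 1.
  The recursion cost dominates: T(n) = Θ(n^d) = Θ(n²).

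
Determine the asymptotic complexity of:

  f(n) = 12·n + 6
O(n)

The dominant term in 12·n + 6 is 12·n, which is Θ(n).
Lower-order terms (6) are asymptotically negligible.
Constants are absorbed, so the tightest bound is O(n).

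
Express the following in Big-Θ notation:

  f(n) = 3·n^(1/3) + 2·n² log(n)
Θ(n² log n)

Order the terms by growth rate: 3·n^(1/3) ≺ 2·n² log(n).
The fastest-growing term 2·n² log(n) dominates as n → ∞; dropping its constant factor gives Θ(n² log n).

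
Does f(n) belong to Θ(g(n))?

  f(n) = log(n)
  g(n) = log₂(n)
True

f(n) = log(n) and g(n) = log₂(n) are both O(log n).
Since they have the same asymptotic growth rate, f(n) = Θ(g(n)) is true.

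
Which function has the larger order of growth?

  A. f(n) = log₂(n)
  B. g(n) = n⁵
B

f(n) = log₂(n) is O(log n), while g(n) = n⁵ is O(n⁵).
Since O(n⁵) grows faster than O(log n), g(n) dominates.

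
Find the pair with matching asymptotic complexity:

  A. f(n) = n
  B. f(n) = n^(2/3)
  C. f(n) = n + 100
A and C

Examining each function:
  A. n is O(n)
  B. n^(2/3) is O(n^(2/3))
  C. n + 100 is O(n)

Functions A and C both have the same complexity class.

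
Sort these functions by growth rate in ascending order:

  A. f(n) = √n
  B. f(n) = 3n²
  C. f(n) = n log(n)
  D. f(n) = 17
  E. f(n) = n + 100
D < A < E < C < B

Comparing growth rates:
D = 17 is O(1)
A = √n is O(√n)
E = n + 100 is O(n)
C = n log(n) is O(n log n)
B = 3n² is O(n²)

Therefore, the order from slowest to fastest is: D < A < E < C < B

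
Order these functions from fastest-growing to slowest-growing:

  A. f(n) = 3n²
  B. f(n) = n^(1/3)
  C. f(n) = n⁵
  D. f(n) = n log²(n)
C > A > D > B

Comparing growth rates:
C = n⁵ is O(n⁵)
A = 3n² is O(n²)
D = n log²(n) is O(n log² n)
B = n^(1/3) is O(n^(1/3))

Therefore, the order from fastest to slowest is: C > A > D > B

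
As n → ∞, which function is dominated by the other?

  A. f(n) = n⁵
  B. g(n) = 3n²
B

f(n) = n⁵ is O(n⁵), while g(n) = 3n² is O(n²).
Since O(n²) grows slower than O(n⁵), g(n) is dominated.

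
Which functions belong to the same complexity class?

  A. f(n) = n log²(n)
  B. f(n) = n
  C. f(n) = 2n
B and C

Examining each function:
  A. n log²(n) is O(n log² n)
  B. n is O(n)
  C. 2n is O(n)

Functions B and C both have the same complexity class.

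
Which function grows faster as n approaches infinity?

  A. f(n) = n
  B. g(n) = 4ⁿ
B

f(n) = n is O(n), while g(n) = 4ⁿ is O(4ⁿ).
Since O(4ⁿ) grows faster than O(n), g(n) dominates.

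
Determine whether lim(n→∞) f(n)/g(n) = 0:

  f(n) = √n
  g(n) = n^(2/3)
True

f(n) = √n is O(√n), and g(n) = n^(2/3) is O(n^(2/3)).
Since O(√n) grows strictly slower than O(n^(2/3)), f(n) = o(g(n)) is true.
This means lim(n→∞) f(n)/g(n) = 0.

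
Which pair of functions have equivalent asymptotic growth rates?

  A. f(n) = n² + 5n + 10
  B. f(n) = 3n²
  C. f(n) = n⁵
A and B

Examining each function:
  A. n² + 5n + 10 is O(n²)
  B. 3n² is O(n²)
  C. n⁵ is O(n⁵)

Functions A and B both have the same complexity class.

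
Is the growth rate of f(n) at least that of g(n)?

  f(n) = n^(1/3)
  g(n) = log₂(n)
True

f(n) = n^(1/3) is O(n^(1/3)), and g(n) = log₂(n) is O(log n).
Since O(n^(1/3)) grows at least as fast as O(log n), f(n) = Ω(g(n)) is true.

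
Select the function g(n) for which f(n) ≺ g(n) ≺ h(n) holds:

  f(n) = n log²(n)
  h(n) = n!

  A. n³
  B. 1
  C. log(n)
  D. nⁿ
A

We need g(n) with n log²(n) = o(g(n)) and g(n) = o(n!), i.e. O(n log² n) ≺ g ≺ O(n!).
Check each option:
  A. n³ — O(n³) is strictly between O(n log² n) and O(n!) ✓
  B. 1 — O(1) does not grow strictly faster than f(n)
  C. log(n) — O(log n) does not grow strictly faster than f(n)
  D. nⁿ — O(nⁿ) does not grow strictly slower than h(n)

Only option A (n³) lies strictly between.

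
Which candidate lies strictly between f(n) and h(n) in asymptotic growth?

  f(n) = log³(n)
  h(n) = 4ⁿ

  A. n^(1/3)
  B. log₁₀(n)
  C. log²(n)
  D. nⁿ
A

We need g(n) with log³(n) = o(g(n)) and g(n) = o(4ⁿ), i.e. O(log³ n) ≺ g ≺ O(4ⁿ).
Check each option:
  A. n^(1/3) — O(n^(1/3)) is strictly between O(log³ n) and O(4ⁿ) ✓
  B. log₁₀(n) — O(log n) does not grow strictly faster than f(n)
  C. log²(n) — O(log² n) does not grow strictly faster than f(n)
  D. nⁿ — O(nⁿ) does not grow strictly slower than h(n)

Only option A (n^(1/3)) lies strictly between.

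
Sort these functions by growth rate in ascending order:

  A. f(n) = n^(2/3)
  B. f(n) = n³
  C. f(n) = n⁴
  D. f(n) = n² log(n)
A < D < B < C

Comparing growth rates:
A = n^(2/3) is O(n^(2/3))
D = n² log(n) is O(n² log n)
B = n³ is O(n³)
C = n⁴ is O(n⁴)

Therefore, the order from slowest to fastest is: A < D < B < C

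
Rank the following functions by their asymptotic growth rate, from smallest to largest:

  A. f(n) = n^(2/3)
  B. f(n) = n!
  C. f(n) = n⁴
A < C < B

Comparing growth rates:
A = n^(2/3) is O(n^(2/3))
C = n⁴ is O(n⁴)
B = n! is O(n!)

Therefore, the order from slowest to fastest is: A < C < B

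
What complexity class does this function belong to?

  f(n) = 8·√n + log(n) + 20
O(√n)

The dominant term in 8·√n + log(n) + 20 is 8·√n, which is Θ(√n).
Lower-order terms (log(n), 20) are asymptotically negligible.
Constants are absorbed, so the tightest bound is O(√n).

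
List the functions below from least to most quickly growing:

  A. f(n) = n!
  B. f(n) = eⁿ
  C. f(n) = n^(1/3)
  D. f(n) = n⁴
C < D < B < A

Comparing growth rates:
C = n^(1/3) is O(n^(1/3))
D = n⁴ is O(n⁴)
B = eⁿ is O(eⁿ)
A = n! is O(n!)

Therefore, the order from slowest to fastest is: C < D < B < A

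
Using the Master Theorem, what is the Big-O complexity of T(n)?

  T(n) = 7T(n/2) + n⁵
Θ(n⁵)

Master Theorem: a = 7, b = 2, f(n) = n⁵.
Compute the critical exponent d = log₂(7) = 2.807.
Compare f(n) = Θ(n⁵) against n^d:
  k = 5 > d = 2.807, so f(n) = Ω(n^(d+ε)) — Case 3.
  Regularity: a·(n/b)^5/n^5 = a/b^5 = 7/32 < 1 ✓.
  The top-level work dominates: T(n) = Θ(f(n)) = Θ(n⁵).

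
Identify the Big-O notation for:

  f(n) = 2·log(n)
O(log n)

The dominant term in 2·log(n) is 2·log(n), which is Θ(log n).
Constants are absorbed, so the tightest bound is O(log n).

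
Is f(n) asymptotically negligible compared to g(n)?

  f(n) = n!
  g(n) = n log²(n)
False

f(n) = n! is O(n!), and g(n) = n log²(n) is O(n log² n).
Since O(n!) grows faster than or equal to O(n log² n), f(n) = o(g(n)) is false.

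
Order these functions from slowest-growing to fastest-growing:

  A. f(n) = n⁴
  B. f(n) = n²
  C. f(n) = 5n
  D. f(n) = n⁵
C < B < A < D

Comparing growth rates:
C = 5n is O(n)
B = n² is O(n²)
A = n⁴ is O(n⁴)
D = n⁵ is O(n⁵)

Therefore, the order from slowest to fastest is: C < B < A < D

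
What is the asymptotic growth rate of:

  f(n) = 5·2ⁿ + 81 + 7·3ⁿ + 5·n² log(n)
Θ(3ⁿ)

Order the terms by growth rate: 81 ≺ 5·n² log(n) ≺ 5·2ⁿ ≺ 7·3ⁿ.
The fastest-growing term 7·3ⁿ dominates as n → ∞; dropping its constant factor gives Θ(3ⁿ).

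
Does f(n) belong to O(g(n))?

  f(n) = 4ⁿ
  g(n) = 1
False

f(n) = 4ⁿ is O(4ⁿ), and g(n) = 1 is O(1).
Since O(4ⁿ) grows faster than O(1), f(n) = O(g(n)) is false.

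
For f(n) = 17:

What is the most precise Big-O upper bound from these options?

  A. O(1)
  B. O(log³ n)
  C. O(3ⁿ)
A

f(n) = 17 is O(1).
All listed options are valid Big-O bounds (upper bounds),
but O(1) is the tightest (smallest valid bound).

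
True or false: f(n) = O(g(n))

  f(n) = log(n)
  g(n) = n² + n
True

f(n) = log(n) is O(log n), and g(n) = n² + n is O(n²).
Since O(log n) ⊆ O(n²) (f grows no faster than g), f(n) = O(g(n)) is true.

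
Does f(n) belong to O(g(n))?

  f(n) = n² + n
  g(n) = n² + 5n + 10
True

f(n) = n² + n and g(n) = n² + 5n + 10 are both O(n²).
Big-O permits equal growth rates (f ≤ c·g for some c), so f(n) = O(g(n)) is true.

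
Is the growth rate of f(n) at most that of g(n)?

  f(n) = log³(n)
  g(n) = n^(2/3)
True

f(n) = log³(n) is O(log³ n), and g(n) = n^(2/3) is O(n^(2/3)).
Since O(log³ n) ⊆ O(n^(2/3)) (f grows no faster than g), f(n) = O(g(n)) is true.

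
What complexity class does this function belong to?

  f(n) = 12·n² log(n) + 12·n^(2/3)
O(n² log n)

The dominant term in 12·n² log(n) + 12·n^(2/3) is 12·n² log(n), which is Θ(n² log n).
Lower-order terms (12·n^(2/3)) are asymptotically negligible.
Constants are absorbed, so the tightest bound is O(n² log n).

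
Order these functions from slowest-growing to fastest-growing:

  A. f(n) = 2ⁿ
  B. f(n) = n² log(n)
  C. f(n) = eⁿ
B < A < C

Comparing growth rates:
B = n² log(n) is O(n² log n)
A = 2ⁿ is O(2ⁿ)
C = eⁿ is O(eⁿ)

Therefore, the order from slowest to fastest is: B < A < C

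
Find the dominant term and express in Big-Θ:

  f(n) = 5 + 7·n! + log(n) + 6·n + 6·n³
Θ(n!)

Order the terms by growth rate: 5 ≺ log(n) ≺ 6·n ≺ 6·n³ ≺ 7·n!.
The fastest-growing term 7·n! dominates as n → ∞; dropping its constant factor gives Θ(n!).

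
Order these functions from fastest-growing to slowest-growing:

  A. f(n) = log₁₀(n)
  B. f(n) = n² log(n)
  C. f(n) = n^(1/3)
B > C > A

Comparing growth rates:
B = n² log(n) is O(n² log n)
C = n^(1/3) is O(n^(1/3))
A = log₁₀(n) is O(log n)

Therefore, the order from fastest to slowest is: B > C > A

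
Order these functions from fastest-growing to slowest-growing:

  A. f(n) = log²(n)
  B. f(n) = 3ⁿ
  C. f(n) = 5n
B > C > A

Comparing growth rates:
B = 3ⁿ is O(3ⁿ)
C = 5n is O(n)
A = log²(n) is O(log² n)

Therefore, the order from fastest to slowest is: B > C > A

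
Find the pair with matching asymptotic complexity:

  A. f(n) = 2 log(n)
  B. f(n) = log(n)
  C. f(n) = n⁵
A and B

Examining each function:
  A. 2 log(n) is O(log n)
  B. log(n) is O(log n)
  C. n⁵ is O(n⁵)

Functions A and B both have the same complexity class.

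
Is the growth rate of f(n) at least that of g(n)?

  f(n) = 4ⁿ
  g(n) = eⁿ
True

f(n) = 4ⁿ is O(4ⁿ), and g(n) = eⁿ is O(eⁿ).
Since O(4ⁿ) grows at least as fast as O(eⁿ), f(n) = Ω(g(n)) is true.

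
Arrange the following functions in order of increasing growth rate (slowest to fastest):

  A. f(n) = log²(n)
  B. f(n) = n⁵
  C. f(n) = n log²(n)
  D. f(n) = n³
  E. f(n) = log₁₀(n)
E < A < C < D < B

Comparing growth rates:
E = log₁₀(n) is O(log n)
A = log²(n) is O(log² n)
C = n log²(n) is O(n log² n)
D = n³ is O(n³)
B = n⁵ is O(n⁵)

Therefore, the order from slowest to fastest is: E < A < C < D < B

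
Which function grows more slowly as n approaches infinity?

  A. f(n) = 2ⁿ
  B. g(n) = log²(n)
B

f(n) = 2ⁿ is O(2ⁿ), while g(n) = log²(n) is O(log² n).
Since O(log² n) grows slower than O(2ⁿ), g(n) is dominated.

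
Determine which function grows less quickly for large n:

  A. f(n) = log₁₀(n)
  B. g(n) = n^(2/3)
A

f(n) = log₁₀(n) is O(log n), while g(n) = n^(2/3) is O(n^(2/3)).
Since O(log n) grows slower than O(n^(2/3)), f(n) is dominated.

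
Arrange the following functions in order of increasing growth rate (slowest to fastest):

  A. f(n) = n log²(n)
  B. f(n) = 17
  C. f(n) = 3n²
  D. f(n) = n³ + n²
B < A < C < D

Comparing growth rates:
B = 17 is O(1)
A = n log²(n) is O(n log² n)
C = 3n² is O(n²)
D = n³ + n² is O(n³)

Therefore, the order from slowest to fastest is: B < A < C < D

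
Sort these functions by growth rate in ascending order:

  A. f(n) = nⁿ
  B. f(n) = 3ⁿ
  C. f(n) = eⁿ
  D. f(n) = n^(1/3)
D < C < B < A

Comparing growth rates:
D = n^(1/3) is O(n^(1/3))
C = eⁿ is O(eⁿ)
B = 3ⁿ is O(3ⁿ)
A = nⁿ is O(nⁿ)

Therefore, the order from slowest to fastest is: D < C < B < A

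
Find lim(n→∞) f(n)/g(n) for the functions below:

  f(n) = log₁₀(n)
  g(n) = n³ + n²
0

Since log₁₀(n) (O(log n)) grows slower than n³ + n² (O(n³)),
the ratio f(n)/g(n) → 0 as n → ∞.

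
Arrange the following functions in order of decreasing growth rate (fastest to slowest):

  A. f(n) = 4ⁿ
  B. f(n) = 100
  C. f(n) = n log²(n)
A > C > B

Comparing growth rates:
A = 4ⁿ is O(4ⁿ)
C = n log²(n) is O(n log² n)
B = 100 is O(1)

Therefore, the order from fastest to slowest is: A > C > B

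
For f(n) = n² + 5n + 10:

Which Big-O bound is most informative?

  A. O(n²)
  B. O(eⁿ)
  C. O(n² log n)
A

f(n) = n² + 5n + 10 is O(n²).
All listed options are valid Big-O bounds (upper bounds),
but O(n²) is the tightest (smallest valid bound).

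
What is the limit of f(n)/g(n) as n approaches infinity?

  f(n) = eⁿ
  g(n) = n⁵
∞

Since eⁿ (O(eⁿ)) grows faster than n⁵ (O(n⁵)),
the ratio f(n)/g(n) → ∞ as n → ∞.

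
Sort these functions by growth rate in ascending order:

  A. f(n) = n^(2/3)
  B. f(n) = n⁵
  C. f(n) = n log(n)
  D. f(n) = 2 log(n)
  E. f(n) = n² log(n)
D < A < C < E < B

Comparing growth rates:
D = 2 log(n) is O(log n)
A = n^(2/3) is O(n^(2/3))
C = n log(n) is O(n log n)
E = n² log(n) is O(n² log n)
B = n⁵ is O(n⁵)

Therefore, the order from slowest to fastest is: D < A < C < E < B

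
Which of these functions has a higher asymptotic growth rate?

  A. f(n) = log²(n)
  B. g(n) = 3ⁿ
B

f(n) = log²(n) is O(log² n), while g(n) = 3ⁿ is O(3ⁿ).
Since O(3ⁿ) grows faster than O(log² n), g(n) dominates.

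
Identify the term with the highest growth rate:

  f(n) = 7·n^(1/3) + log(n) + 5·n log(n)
5·n log(n)

Looking at each term:
  - 7·n^(1/3) is O(n^(1/3))
  - log(n) is O(log n)
  - 5·n log(n) is O(n log n)

The term 5·n log(n) (O(n log n)) grows fastest and dominates all others.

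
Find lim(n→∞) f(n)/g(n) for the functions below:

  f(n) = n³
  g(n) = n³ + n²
1

Since n³ and n³ + n² have the same growth rate (O(n³)),
the ratio converges to a constant: 1.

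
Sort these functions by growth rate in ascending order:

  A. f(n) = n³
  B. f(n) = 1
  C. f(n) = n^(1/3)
B < C < A

Comparing growth rates:
B = 1 is O(1)
C = n^(1/3) is O(n^(1/3))
A = n³ is O(n³)

Therefore, the order from slowest to fastest is: B < C < A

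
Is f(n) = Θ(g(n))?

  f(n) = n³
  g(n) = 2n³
True

f(n) = n³ and g(n) = 2n³ are both O(n³).
Since they have the same asymptotic growth rate, f(n) = Θ(g(n)) is true.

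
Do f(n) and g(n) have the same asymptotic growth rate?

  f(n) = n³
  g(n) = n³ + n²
True

f(n) = n³ and g(n) = n³ + n² are both O(n³).
Since they have the same asymptotic growth rate, f(n) = Θ(g(n)) is true.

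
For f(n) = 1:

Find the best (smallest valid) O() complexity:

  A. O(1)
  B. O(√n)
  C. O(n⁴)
A

f(n) = 1 is O(1).
All listed options are valid Big-O bounds (upper bounds),
but O(1) is the tightest (smallest valid bound).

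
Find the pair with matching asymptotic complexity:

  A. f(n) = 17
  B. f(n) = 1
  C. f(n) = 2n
A and B

Examining each function:
  A. 17 is O(1)
  B. 1 is O(1)
  C. 2n is O(n)

Functions A and B both have the same complexity class.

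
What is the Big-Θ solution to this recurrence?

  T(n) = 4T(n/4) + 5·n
Θ(n log n)

Master Theorem: a = 4, b = 4, f(n) = 5·n.
Compute the critical exponent d = log₄(4) = 1.
Compare f(n) = Θ(n) against n^d:
  k = 1 = d, so f(n) = Θ(n^d) — Case 2.
  Work is balanced across levels: T(n) = Θ(n^d log n) = Θ(n log n).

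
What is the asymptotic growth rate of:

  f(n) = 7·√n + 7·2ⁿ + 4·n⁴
Θ(2ⁿ)

Order the terms by growth rate: 7·√n ≺ 4·n⁴ ≺ 7·2ⁿ.
The fastest-growing term 7·2ⁿ dominates as n → ∞; dropping its constant factor gives Θ(2ⁿ).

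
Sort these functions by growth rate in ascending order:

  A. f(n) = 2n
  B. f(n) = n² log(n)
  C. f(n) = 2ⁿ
A < B < C

Comparing growth rates:
A = 2n is O(n)
B = n² log(n) is O(n² log n)
C = 2ⁿ is O(2ⁿ)

Therefore, the order from slowest to fastest is: A < B < C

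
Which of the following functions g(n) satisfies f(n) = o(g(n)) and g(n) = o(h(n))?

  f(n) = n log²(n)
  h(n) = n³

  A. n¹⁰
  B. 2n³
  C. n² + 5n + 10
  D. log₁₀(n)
C

We need g(n) with n log²(n) = o(g(n)) and g(n) = o(n³), i.e. O(n log² n) ≺ g ≺ O(n³).
Check each option:
  A. n¹⁰ — O(n¹⁰) does not grow strictly slower than h(n)
  B. 2n³ — O(n³) does not grow strictly slower than h(n)
  C. n² + 5n + 10 — O(n²) is strictly between O(n log² n) and O(n³) ✓
  D. log₁₀(n) — O(log n) does not grow strictly faster than f(n)

Only option C (n² + 5n + 10) lies strictly between.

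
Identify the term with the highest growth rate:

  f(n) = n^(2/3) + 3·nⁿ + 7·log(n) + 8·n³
3·nⁿ

Looking at each term:
  - n^(2/3) is O(n^(2/3))
  - 3·nⁿ is O(nⁿ)
  - 7·log(n) is O(log n)
  - 8·n³ is O(n³)

The term 3·nⁿ (O(nⁿ)) grows fastest and dominates all others.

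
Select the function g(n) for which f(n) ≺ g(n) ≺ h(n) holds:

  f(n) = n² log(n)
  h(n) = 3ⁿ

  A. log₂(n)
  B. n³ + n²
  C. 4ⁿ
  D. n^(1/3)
B

We need g(n) with n² log(n) = o(g(n)) and g(n) = o(3ⁿ), i.e. O(n² log n) ≺ g ≺ O(3ⁿ).
Check each option:
  A. log₂(n) — O(log n) does not grow strictly faster than f(n)
  B. n³ + n² — O(n³) is strictly between O(n² log n) and O(3ⁿ) ✓
  C. 4ⁿ — O(4ⁿ) does not grow strictly slower than h(n)
  D. n^(1/3) — O(n^(1/3)) does not grow strictly faster than f(n)

Only option B (n³ + n²) lies strictly between.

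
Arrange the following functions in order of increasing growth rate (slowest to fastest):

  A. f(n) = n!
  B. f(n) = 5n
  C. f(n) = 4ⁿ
B < C < A

Comparing growth rates:
B = 5n is O(n)
C = 4ⁿ is O(4ⁿ)
A = n! is O(n!)

Therefore, the order from slowest to fastest is: B < C < A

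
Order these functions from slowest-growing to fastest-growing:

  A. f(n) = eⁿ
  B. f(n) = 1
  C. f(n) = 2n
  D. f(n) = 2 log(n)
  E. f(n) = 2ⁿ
B < D < C < E < A

Comparing growth rates:
B = 1 is O(1)
D = 2 log(n) is O(log n)
C = 2n is O(n)
E = 2ⁿ is O(2ⁿ)
A = eⁿ is O(eⁿ)

Therefore, the order from slowest to fastest is: B < D < C < E < A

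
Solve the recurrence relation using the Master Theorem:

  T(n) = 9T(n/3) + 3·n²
Θ(n² log n)

Master Theorem: a = 9, b = 3, f(n) = 3·n².
Compute the critical exponent d = log₃(9) = 2.
Compare f(n) = Θ(n²) against n^d:
  k = 2 = d, so f(n) = Θ(n^d) — Case 2.
  Work is balanced across levels: T(n) = Θ(n^d log n) = Θ(n² log n).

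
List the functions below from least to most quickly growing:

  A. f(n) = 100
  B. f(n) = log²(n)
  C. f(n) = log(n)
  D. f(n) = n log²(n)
A < C < B < D

Comparing growth rates:
A = 100 is O(1)
C = log(n) is O(log n)
B = log²(n) is O(log² n)
D = n log²(n) is O(n log² n)

Therefore, the order from slowest to fastest is: A < C < B < D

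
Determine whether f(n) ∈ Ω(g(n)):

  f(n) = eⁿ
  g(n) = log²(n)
True

f(n) = eⁿ is O(eⁿ), and g(n) = log²(n) is O(log² n).
Since O(eⁿ) grows at least as fast as O(log² n), f(n) = Ω(g(n)) is true.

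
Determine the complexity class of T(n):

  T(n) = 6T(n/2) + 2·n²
Θ(n^log₂(6))

Master Theorem: a = 6, b = 2, f(n) = 2·n².
Compute the critical exponent d = log₂(6) = 2.585.
Compare f(n) = Θ(n²) against n^d:
  k = 2 < d = 2.585, so f(n) = O(n^(d-ε)) — Case 1.
  The recursion cost dominates: T(n) = Θ(n^d) = Θ(n^log₂(6)).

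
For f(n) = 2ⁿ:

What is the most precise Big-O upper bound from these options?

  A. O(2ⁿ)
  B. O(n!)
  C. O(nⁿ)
A

f(n) = 2ⁿ is O(2ⁿ).
All listed options are valid Big-O bounds (upper bounds),
but O(2ⁿ) is the tightest (smallest valid bound).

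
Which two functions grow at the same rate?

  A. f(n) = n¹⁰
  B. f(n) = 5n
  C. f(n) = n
B and C

Examining each function:
  A. n¹⁰ is O(n¹⁰)
  B. 5n is O(n)
  C. n is O(n)

Functions B and C both have the same complexity class.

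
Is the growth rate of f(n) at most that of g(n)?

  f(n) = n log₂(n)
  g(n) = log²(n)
False

f(n) = n log₂(n) is O(n log n), and g(n) = log²(n) is O(log² n).
Since O(n log n) grows faster than O(log² n), f(n) = O(g(n)) is false.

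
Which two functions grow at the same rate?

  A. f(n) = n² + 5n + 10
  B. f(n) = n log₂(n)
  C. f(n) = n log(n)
B and C

Examining each function:
  A. n² + 5n + 10 is O(n²)
  B. n log₂(n) is O(n log n)
  C. n log(n) is O(n log n)

Functions B and C both have the same complexity class.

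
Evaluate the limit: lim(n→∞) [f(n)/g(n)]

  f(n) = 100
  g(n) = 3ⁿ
0

Since 100 (O(1)) grows slower than 3ⁿ (O(3ⁿ)),
the ratio f(n)/g(n) → 0 as n → ∞.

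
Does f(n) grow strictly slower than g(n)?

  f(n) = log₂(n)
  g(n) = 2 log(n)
False

f(n) = log₂(n) is O(log n), and g(n) = 2 log(n) is O(log n).
Since they have the same growth rate, f(n) = o(g(n)) is false.
(f = o(g) requires f to grow strictly slower, not equal.)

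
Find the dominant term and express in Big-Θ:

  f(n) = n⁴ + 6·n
Θ(n⁴)

Order the terms by growth rate: 6·n ≺ n⁴.
The fastest-growing term n⁴ dominates as n → ∞; dropping its constant factor gives Θ(n⁴).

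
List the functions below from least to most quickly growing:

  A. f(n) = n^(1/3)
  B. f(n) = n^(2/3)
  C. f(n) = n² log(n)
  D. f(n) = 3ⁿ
A < B < C < D

Comparing growth rates:
A = n^(1/3) is O(n^(1/3))
B = n^(2/3) is O(n^(2/3))
C = n² log(n) is O(n² log n)
D = 3ⁿ is O(3ⁿ)

Therefore, the order from slowest to fastest is: A < B < C < D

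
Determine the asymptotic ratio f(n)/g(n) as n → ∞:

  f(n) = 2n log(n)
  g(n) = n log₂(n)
log(4)

Since 2n log(n) and n log₂(n) have the same growth rate (O(n log n)),
the ratio converges to a constant: log(4).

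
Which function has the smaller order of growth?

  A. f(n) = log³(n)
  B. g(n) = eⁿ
A

f(n) = log³(n) is O(log³ n), while g(n) = eⁿ is O(eⁿ).
Since O(log³ n) grows slower than O(eⁿ), f(n) is dominated.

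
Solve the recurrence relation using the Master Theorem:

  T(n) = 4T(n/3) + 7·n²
Θ(n²)

Master Theorem: a = 4, b = 3, f(n) = 7·n².
Compute the critical exponent d = log₃(4) = 1.262.
Compare f(n) = Θ(n²) against n^d:
  k = 2 > d = 1.262, so f(n) = Ω(n^(d+ε)) — Case 3.
  Regularity: a·(n/b)^2/n^2 = a/b^2 = 4/9 < 1 ✓.
  The top-level work dominates: T(n) = Θ(f(n)) = Θ(n²).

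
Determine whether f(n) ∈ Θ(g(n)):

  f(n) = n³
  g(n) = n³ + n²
True

f(n) = n³ and g(n) = n³ + n² are both O(n³).
Since they have the same asymptotic growth rate, f(n) = Θ(g(n)) is true.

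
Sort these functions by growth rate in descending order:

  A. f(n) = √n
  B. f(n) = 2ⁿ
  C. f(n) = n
B > C > A

Comparing growth rates:
B = 2ⁿ is O(2ⁿ)
C = n is O(n)
A = √n is O(√n)

Therefore, the order from fastest to slowest is: B > C > A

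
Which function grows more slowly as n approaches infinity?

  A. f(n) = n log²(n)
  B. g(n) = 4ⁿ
A

f(n) = n log²(n) is O(n log² n), while g(n) = 4ⁿ is O(4ⁿ).
Since O(n log² n) grows slower than O(4ⁿ), f(n) is dominated.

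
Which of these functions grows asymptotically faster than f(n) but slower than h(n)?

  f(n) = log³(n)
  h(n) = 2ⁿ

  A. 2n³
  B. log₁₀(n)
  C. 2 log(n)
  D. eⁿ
A

We need g(n) with log³(n) = o(g(n)) and g(n) = o(2ⁿ), i.e. O(log³ n) ≺ g ≺ O(2ⁿ).
Check each option:
  A. 2n³ — O(n³) is strictly between O(log³ n) and O(2ⁿ) ✓
  B. log₁₀(n) — O(log n) does not grow strictly faster than f(n)
  C. 2 log(n) — O(log n) does not grow strictly faster than f(n)
  D. eⁿ — O(eⁿ) does not grow strictly slower than h(n)

Only option A (2n³) lies strictly between.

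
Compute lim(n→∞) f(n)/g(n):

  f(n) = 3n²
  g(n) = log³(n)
∞

Since 3n² (O(n²)) grows faster than log³(n) (O(log³ n)),
the ratio f(n)/g(n) → ∞ as n → ∞.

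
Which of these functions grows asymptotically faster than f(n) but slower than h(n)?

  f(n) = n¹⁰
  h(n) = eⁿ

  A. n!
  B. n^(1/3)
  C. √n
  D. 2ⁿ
D

We need g(n) with n¹⁰ = o(g(n)) and g(n) = o(eⁿ), i.e. O(n¹⁰) ≺ g ≺ O(eⁿ).
Check each option:
  A. n! — O(n!) does not grow strictly slower than h(n)
  B. n^(1/3) — O(n^(1/3)) does not grow strictly faster than f(n)
  C. √n — O(√n) does not grow strictly faster than f(n)
  D. 2ⁿ — O(2ⁿ) is strictly between O(n¹⁰) and O(eⁿ) ✓

Only option D (2ⁿ) lies strictly between.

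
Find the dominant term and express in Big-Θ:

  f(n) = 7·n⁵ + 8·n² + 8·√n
Θ(n⁵)

Order the terms by growth rate: 8·√n ≺ 8·n² ≺ 7·n⁵.
The fastest-growing term 7·n⁵ dominates as n → ∞; dropping its constant factor gives Θ(n⁵).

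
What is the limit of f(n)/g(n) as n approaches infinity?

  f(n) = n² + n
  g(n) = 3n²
1/3

Since n² + n and 3n² have the same growth rate (O(n²)),
the ratio converges to a constant: 1/3.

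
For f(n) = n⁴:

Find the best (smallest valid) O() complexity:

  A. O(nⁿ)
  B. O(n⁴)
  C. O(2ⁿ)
B

f(n) = n⁴ is O(n⁴).
All listed options are valid Big-O bounds (upper bounds),
but O(n⁴) is the tightest (smallest valid bound).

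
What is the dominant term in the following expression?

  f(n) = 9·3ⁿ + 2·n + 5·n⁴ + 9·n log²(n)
9·3ⁿ

Looking at each term:
  - 9·3ⁿ is O(3ⁿ)
  - 2·n is O(n)
  - 5·n⁴ is O(n⁴)
  - 9·n log²(n) is O(n log² n)

The term 9·3ⁿ (O(3ⁿ)) grows fastest and dominates all others.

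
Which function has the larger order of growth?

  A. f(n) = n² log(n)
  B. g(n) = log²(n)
A

f(n) = n² log(n) is O(n² log n), while g(n) = log²(n) is O(log² n).
Since O(n² log n) grows faster than O(log² n), f(n) dominates.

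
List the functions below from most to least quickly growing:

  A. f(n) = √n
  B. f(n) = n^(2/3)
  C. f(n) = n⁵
C > B > A

Comparing growth rates:
C = n⁵ is O(n⁵)
B = n^(2/3) is O(n^(2/3))
A = √n is O(√n)

Therefore, the order from fastest to slowest is: C > B > A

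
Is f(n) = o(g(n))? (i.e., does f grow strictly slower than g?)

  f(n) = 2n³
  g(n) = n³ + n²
False

f(n) = 2n³ is O(n³), and g(n) = n³ + n² is O(n³).
Since they have the same growth rate, f(n) = o(g(n)) is false.
(f = o(g) requires f to grow strictly slower, not equal.)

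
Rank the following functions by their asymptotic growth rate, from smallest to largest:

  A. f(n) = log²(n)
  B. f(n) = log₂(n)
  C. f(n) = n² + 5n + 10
B < A < C

Comparing growth rates:
B = log₂(n) is O(log n)
A = log²(n) is O(log² n)
C = n² + 5n + 10 is O(n²)

Therefore, the order from slowest to fastest is: B < A < C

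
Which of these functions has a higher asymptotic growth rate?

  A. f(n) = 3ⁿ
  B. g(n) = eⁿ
A

f(n) = 3ⁿ is O(3ⁿ), while g(n) = eⁿ is O(eⁿ).
Since O(3ⁿ) grows faster than O(eⁿ), f(n) dominates.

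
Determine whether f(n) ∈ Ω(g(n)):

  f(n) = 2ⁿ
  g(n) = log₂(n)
True

f(n) = 2ⁿ is O(2ⁿ), and g(n) = log₂(n) is O(log n).
Since O(2ⁿ) grows at least as fast as O(log n), f(n) = Ω(g(n)) is true.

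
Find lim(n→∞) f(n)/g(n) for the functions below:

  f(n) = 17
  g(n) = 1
17

Since 17 and 1 have the same growth rate (O(1)),
the ratio converges to a constant: 17.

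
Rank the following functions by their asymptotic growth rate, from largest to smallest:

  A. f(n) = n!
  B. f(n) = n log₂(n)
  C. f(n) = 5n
A > B > C

Comparing growth rates:
A = n! is O(n!)
B = n log₂(n) is O(n log n)
C = 5n is O(n)

Therefore, the order from fastest to slowest is: A > B > C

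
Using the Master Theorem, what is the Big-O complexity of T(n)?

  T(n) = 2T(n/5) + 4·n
Θ(n)

Master Theorem: a = 2, b = 5, f(n) = 4·n.
Compute the critical exponent d = log₅(2) = 0.431.
Compare f(n) = Θ(n) against n^d:
  k = 1 > d = 0.431, so f(n) = Ω(n^(d+ε)) — Case 3.
  Regularity: a·(n/b)^1/n^1 = a/b^1 = 2/5 < 1 ✓.
  The top-level work dominates: T(n) = Θ(f(n)) = Θ(n).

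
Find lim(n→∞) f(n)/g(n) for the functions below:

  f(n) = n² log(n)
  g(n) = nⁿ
0

Since n² log(n) (O(n² log n)) grows slower than nⁿ (O(nⁿ)),
the ratio f(n)/g(n) → 0 as n → ∞.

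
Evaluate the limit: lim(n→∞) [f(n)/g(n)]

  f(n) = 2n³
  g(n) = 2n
∞

Since 2n³ (O(n³)) grows faster than 2n (O(n)),
the ratio f(n)/g(n) → ∞ as n → ∞.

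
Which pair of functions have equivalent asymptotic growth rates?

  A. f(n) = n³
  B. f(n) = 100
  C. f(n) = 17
B and C

Examining each function:
  A. n³ is O(n³)
  B. 100 is O(1)
  C. 17 is O(1)

Functions B and C both have the same complexity class.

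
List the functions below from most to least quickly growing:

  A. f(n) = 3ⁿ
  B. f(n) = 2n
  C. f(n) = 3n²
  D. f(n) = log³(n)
A > C > B > D

Comparing growth rates:
A = 3ⁿ is O(3ⁿ)
C = 3n² is O(n²)
B = 2n is O(n)
D = log³(n) is O(log³ n)

Therefore, the order from fastest to slowest is: A > C > B > D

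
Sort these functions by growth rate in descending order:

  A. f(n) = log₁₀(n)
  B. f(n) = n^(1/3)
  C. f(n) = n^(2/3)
C > B > A

Comparing growth rates:
C = n^(2/3) is O(n^(2/3))
B = n^(1/3) is O(n^(1/3))
A = log₁₀(n) is O(log n)

Therefore, the order from fastest to slowest is: C > B > A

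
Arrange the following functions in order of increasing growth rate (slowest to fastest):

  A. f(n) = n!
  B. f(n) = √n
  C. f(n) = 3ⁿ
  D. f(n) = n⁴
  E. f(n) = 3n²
B < E < D < C < A

Comparing growth rates:
B = √n is O(√n)
E = 3n² is O(n²)
D = n⁴ is O(n⁴)
C = 3ⁿ is O(3ⁿ)
A = n! is O(n!)

Therefore, the order from slowest to fastest is: B < E < D < C < A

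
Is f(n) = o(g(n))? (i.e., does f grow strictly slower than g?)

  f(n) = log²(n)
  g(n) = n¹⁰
True

f(n) = log²(n) is O(log² n), and g(n) = n¹⁰ is O(n¹⁰).
Since O(log² n) grows strictly slower than O(n¹⁰), f(n) = o(g(n)) is true.
This means lim(n→∞) f(n)/g(n) = 0.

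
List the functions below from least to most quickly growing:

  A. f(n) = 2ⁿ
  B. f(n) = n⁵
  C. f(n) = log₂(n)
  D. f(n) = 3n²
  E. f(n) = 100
E < C < D < B < A

Comparing growth rates:
E = 100 is O(1)
C = log₂(n) is O(log n)
D = 3n² is O(n²)
B = n⁵ is O(n⁵)
A = 2ⁿ is O(2ⁿ)

Therefore, the order from slowest to fastest is: E < C < D < B < A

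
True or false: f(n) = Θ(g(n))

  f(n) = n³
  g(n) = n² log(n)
False

f(n) = n³ is O(n³), and g(n) = n² log(n) is O(n² log n).
Since they have different growth rates, f(n) = Θ(g(n)) is false.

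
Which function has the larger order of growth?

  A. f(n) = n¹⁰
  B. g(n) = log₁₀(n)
A

f(n) = n¹⁰ is O(n¹⁰), while g(n) = log₁₀(n) is O(log n).
Since O(n¹⁰) grows faster than O(log n), f(n) dominates.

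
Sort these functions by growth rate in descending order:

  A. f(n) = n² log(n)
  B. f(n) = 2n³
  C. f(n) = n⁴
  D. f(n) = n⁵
D > C > B > A

Comparing growth rates:
D = n⁵ is O(n⁵)
C = n⁴ is O(n⁴)
B = 2n³ is O(n³)
A = n² log(n) is O(n² log n)

Therefore, the order from fastest to slowest is: D > C > B > A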